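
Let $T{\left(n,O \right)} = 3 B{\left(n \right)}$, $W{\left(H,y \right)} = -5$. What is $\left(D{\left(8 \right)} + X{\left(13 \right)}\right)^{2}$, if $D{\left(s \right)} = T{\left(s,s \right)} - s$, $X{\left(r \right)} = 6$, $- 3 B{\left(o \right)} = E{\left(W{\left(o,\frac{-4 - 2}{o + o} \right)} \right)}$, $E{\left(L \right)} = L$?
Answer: $9$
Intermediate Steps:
$B{\left(o \right)} = \frac{5}{3}$ ($B{\left(o \right)} = \left(- \frac{1}{3}\right) \left(-5\right) = \frac{5}{3}$)
$T{\left(n,O \right)} = 5$ ($T{\left(n,O \right)} = 3 \cdot \frac{5}{3} = 5$)
$D{\left(s \right)} = 5 - s$
$\left(D{\left(8 \right)} + X{\left(13 \right)}\right)^{2} = \left(\left(5 - 8\right) + 6\right)^{2} = \left(-3 + 6\right)^{2} = 3^{2} = 9$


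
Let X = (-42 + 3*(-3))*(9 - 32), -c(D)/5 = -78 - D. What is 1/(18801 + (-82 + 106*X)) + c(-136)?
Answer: -41486529/143057 ≈ -290.00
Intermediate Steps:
c(D) = 390 + 5*D (c(D) = -5*(-78 - D) = 390 + 5*D)
X = 1173 (X = (-42 - 9)*(-23) = -51*(-23) = 1173)
1/(18801 + (-82 + 106*X)) + c(-136) = 1/(18801 + (-82 + 106*1173)) + (390 + 5*(-136)) = 1/(18801 + (-82 + 124338)) + (390 - 680) = 1/(18801 + 124256) - 290 = 1/143057 - 290 = -41486529/143057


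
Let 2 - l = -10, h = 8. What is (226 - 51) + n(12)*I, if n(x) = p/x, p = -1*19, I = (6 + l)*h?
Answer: -53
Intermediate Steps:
l = 12 (l = 2 - 1*(-10) = 2 + 10 = 12)
I = 144 (I = (6 + 12)*8 = 18*8 = 144)
p = -19
n(x) = -19/x
(226 - 51) + n(12)*I = (226 - 51) - 19/12*144 = 175 - 19*1/12*144 = 175 - 19/12*144 = 175 - 228 = -53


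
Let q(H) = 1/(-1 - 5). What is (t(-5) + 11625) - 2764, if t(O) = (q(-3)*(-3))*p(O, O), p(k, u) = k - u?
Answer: 8861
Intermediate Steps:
q(H) = -⅙ (q(H) = 1/(-6) = -⅙)
t(O) = 0 (t(O) = (-⅙*(-3))*(O - O) = (½)*0 = 0)
(t(-5) + 11625) - 2764 = (0 + 11625) - 2764 = 11625 - 2764 = 8861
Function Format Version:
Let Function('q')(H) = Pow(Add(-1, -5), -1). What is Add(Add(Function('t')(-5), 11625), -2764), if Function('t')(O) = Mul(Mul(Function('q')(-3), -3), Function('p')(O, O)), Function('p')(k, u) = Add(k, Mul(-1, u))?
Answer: 8861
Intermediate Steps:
Function('q')(H) = Rational(-1, 6) (Function('q')(H) = Pow(-6, -1) = Rational(-1, 6))
Function('t')(O) = 0 (Function('t')(O) = Mul(Mul(Rational(-1, 6), -3), Add(O, Mul(-1, O))) = Mul(Rational(1, 2), 0) = 0)
Add(Add(Function('t')(-5), 11625), -2764) = Add(Add(0, 11625), -2764) = Add(11625, -2764) = 8861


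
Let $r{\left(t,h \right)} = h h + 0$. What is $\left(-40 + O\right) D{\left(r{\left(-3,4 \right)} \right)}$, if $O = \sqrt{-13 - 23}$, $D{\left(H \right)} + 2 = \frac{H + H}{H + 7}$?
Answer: $\frac{560}{23} - \frac{84 i}{23} \approx 24.348 - 3.6522 i$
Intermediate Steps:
$r{\left(t,h \right)} = h^{2}$ ($r{\left(t,h \right)} = h^{2} + 0 = h^{2}$)
$D{\left(H \right)} = -2 + \frac{2 H}{7 + H}$ ($D{\left(H \right)} = -2 + \frac{H + H}{H + 7} = -2 + \frac{2 H}{7 + H}$)
$O = 6 i$ ($O = \sqrt{-36} = 6 i \approx 6.0 i$)
$\left(-40 + O\right) D{\left(r{\left(-3,4 \right)} \right)} = \left(-40 + 6 i\right) \left(- \frac{14}{7 + 4^{2}}\right) = \left(-40 + 6 i\right) \left(- \frac{14}{7 + 16}\right) = \left(-40 + 6 i\right) \left(- \frac{14}{23}\right) = \frac{560}{23} - \frac{84 i}{23}$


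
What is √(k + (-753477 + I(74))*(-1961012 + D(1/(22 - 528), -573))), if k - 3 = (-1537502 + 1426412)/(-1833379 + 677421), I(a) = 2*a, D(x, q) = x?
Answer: √126354318638283098406944243090/292457374 ≈ 1.2154e+6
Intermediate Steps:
k = 1789482/577979 (k = 3 + (-1537502 + 1426412)/(-1833379 + 677421) = 3 - 111090/(-1155958) = 3 - 111090*(-1/1155958) = 3 + 55545/577979 = 1789482/577979 ≈ 3.0961)
√(k + (-753477 + I(74))*(-1961012 + D(1/(22 - 528), -573))) = √(1789482/577979 + (-753477 + 2*74)*(-1961012 + 1/(22 - 528))) = √(1789482/577979 + (-753477 + 148)*(-1961012 + 1/(-506))) = √(1789482/577979 - 753329*(-1961012 - 1/506)) = √(1789482/577979 - 753329*(-992272073/506)) = √(1789482/577979 + 747507328481017/506) = √(432043538209035202535/292457374) = √126354318638283098406944243090/292457374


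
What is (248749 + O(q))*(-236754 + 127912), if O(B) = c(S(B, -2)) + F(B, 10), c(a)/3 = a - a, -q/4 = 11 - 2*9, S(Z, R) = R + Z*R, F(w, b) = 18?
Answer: -27076297814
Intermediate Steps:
S(Z, R) = R + R*Z
q = 28 (q = -4*(11 - 2*9) = -4*(11 - 18) = -4*(-7) = 28)
c(a) = 0 (c(a) = 3*(a - a) = 3*0 = 0)
O(B) = 18 (O(B) = 0 + 18 = 18)
(248749 + O(q))*(-236754 + 127912) = (248749 + 18)*(-236754 + 127912) = 248767*(-108842) = -27076297814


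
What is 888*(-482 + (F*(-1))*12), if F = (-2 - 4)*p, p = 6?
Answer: -44400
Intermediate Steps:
F = -36 (F = (-2 - 4)*6 = -6*6 = -36)
888*(-482 + (F*(-1))*12) = 888*(-482 - 36*(-1)*12) = 888*(-482 + 36*12) = 888*(-482 + 432) = 888*(-50) = -44400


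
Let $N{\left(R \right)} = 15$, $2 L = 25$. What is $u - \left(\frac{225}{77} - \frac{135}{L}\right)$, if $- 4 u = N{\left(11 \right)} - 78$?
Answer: $\frac{36387}{1540} \approx 23.628$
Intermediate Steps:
$L = \frac{25}{2}$ ($L = \frac{1}{2} \cdot 25 = \frac{25}{2} \approx 12.5$)
$u = \frac{63}{4}$ ($u = - \frac{15 - 78}{4} = \left(- \frac{1}{4}\right) \left(-63\right) = \frac{63}{4} \approx 15.75$)
$u - \left(\frac{225}{77} - \frac{135}{L}\right) = \frac{63}{4} - \left(\frac{225}{77} - \frac{135}{\frac{25}{2}}\right) = \frac{63}{4} - \left(225 \cdot \frac{1}{77} - \frac{54}{5}\right) = \frac{63}{4} - \left(\frac{225}{77} - \frac{54}{5}\right) = \frac{63}{4} - - \frac{3033}{385} = \frac{63}{4} + \frac{3033}{385} = \frac{36387}{1540}$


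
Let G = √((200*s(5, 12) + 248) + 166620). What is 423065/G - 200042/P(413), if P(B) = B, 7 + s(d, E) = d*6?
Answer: -200042/413 + 423065*√4763/28578 ≈ 537.32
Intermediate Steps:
s(d, E) = -7 + 6*d (s(d, E) = -7 + d*6 = -7 + 6*d)
G = 6*√4763 (G = √((200*(-7 + 6*5) + 248) + 166620) = √((200*(-7 + 30) + 248) + 166620) = √((200*23 + 248) + 166620) = √((4600 + 248) + 166620) = √(4848 + 166620) = √171468 = 6*√4763 ≈ 414.09)
423065/G - 200042/P(413) = 423065/((6*√4763)) - 200042/413 = 423065*(√4763/28578) - 200042*1/413 = 423065*√4763/28578 - 200042/413 = -200042/413 + 423065*√4763/28578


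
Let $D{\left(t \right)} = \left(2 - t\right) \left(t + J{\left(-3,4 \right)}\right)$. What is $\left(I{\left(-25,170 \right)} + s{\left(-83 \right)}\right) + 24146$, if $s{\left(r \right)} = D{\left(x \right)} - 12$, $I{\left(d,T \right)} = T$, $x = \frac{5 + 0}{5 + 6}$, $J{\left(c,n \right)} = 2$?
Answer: $\frac{2941243}{121} \approx 24308.0$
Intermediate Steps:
$x = \frac{5}{11} \approx 0.45455$
$D{\left(t \right)} = \left(2 + t\right) \left(2 - t\right)$ ($D{\left(t \right)} = \left(2 - t\right) \left(t + 2\right) = \left(2 - t\right) \left(2 + t\right) = \left(2 + t\right) \left(2 - t\right)$)
$s{\left(r \right)} = - \frac{993}{121}$ ($s{\left(r \right)} = \left(4 - \left(\frac{5}{11}\right)^{2}\right) - 12 = \left(4 - \frac{25}{121}\right) - 12 = \frac{459}{121} - 12 = - \frac{993}{121}$)
$\left(I{\left(-25,170 \right)} + s{\left(-83 \right)}\right) + 24146 = \left(170 - \frac{993}{121}\right) + 24146 = \frac{19577}{121} + 24146 = \frac{2941243}{121}$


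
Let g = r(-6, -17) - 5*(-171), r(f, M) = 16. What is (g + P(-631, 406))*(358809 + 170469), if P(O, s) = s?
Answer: 675888006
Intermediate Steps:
g = 871 (g = 16 - 5*(-171) = 16 + 855 = 871)
(g + P(-631, 406))*(358809 + 170469) = (871 + 406)*(358809 + 170469) = 1277*529278 = 675888006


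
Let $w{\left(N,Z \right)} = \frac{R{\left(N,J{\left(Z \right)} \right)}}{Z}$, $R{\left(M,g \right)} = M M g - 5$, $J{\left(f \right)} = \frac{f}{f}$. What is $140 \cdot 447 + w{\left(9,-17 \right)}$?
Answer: $\frac{1063784}{17} \approx 62576.0$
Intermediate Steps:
$J{\left(f \right)} = 1$
$R{\left(M,g \right)} = -5 + g M^{2}$ ($R{\left(M,g \right)} = M^{2} g - 5 = g M^{2} - 5 = -5 + g M^{2}$)
$w{\left(N,Z \right)} = \frac{-5 + N^{2}}{Z}$ ($w{\left(N,Z \right)} = \frac{-5 + 1 N^{2}}{Z} = \frac{-5 + N^{2}}{Z}$)
$140 \cdot 447 + w{\left(9,-17 \right)} = 140 \cdot 447 + \frac{-5 + 9^{2}}{-17} = 62580 - \frac{-5 + 81}{17} = 62580 - \frac{76}{17} = \frac{1063784}{17}$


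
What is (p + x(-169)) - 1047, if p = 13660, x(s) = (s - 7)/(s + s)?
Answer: 2131685/169 ≈ 12614.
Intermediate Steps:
x(s) = (-7 + s)/(2*s) (x(s) = (-7 + s)/((2*s)) = (-7 + s)*(1/(2*s)) = (-7 + s)/(2*s))
(p + x(-169)) - 1047 = (13660 + (½)*(-7 - 169)/(-169)) - 1047 = (13660 + (½)*(-1/169)*(-176)) - 1047 = (13660 + 88/169) - 1047 = 2308628/169 - 1047 = 2131685/169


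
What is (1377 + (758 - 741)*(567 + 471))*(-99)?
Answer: -1883277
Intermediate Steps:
(1377 + (758 - 741)*(567 + 471))*(-99) = (1377 + 17*1038)*(-99) = (1377 + 17646)*(-99) = 19023*(-99) = -1883277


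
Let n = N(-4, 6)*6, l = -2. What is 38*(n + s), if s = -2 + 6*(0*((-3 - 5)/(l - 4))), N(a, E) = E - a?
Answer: 2204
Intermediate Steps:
n = 60 (n = (6 - 1*(-4))*6 = (6 + 4)*6 = 10*6 = 60)
s = -2 (s = -2 + 6*(0*((-3 - 5)/(-2 - 4))) = -2 + 6*(0*(-8/(-6))) = -2 + 6*(0*(-8*(-⅙))) = -2 + 6*(0*(4/3)) = -2 + 6*0 = -2 + 0 = -2)
38*(n + s) = 38*(60 - 2) = 38*58 = 2204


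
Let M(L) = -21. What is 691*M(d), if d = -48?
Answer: -14511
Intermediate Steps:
691*M(d) = 691*(-21) = -14511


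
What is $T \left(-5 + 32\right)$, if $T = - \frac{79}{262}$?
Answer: $- \frac{2133}{262} \approx -8.1412$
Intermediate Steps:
$T = - \frac{79}{262}$ ($T = \left(-79\right) \frac{1}{262} = - \frac{79}{262} \approx -0.30153$)
$T \left(-5 + 32\right) = - \frac{79 \left(-5 + 32\right)}{262} = \left(- \frac{79}{262}\right) 27 = - \frac{2133}{262}$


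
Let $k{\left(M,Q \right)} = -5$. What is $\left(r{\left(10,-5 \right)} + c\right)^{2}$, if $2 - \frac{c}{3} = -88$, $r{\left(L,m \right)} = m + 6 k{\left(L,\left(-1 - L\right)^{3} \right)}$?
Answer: $55225$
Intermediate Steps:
$r{\left(L,m \right)} = -30 + m$ ($r{\left(L,m \right)} = m + 6 \left(-5\right) = m - 30 = -30 + m$)
$c = 270$ ($c = 6 - -264 = 6 + 264 = 270$)
$\left(r{\left(10,-5 \right)} + c\right)^{2} = \left(\left(-30 - 5\right) + 270\right)^{2} = \left(-35 + 270\right)^{2} = 235^{2} = 55225$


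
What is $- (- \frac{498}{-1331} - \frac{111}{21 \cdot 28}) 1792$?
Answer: $- \frac{3095104}{9317} \approx -332.2$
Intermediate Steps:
$- (- \frac{498}{-1331} - \frac{111}{21 \cdot 28}) 1792 = - (\left(-498\right) \left(- \frac{1}{1331}\right) - \frac{111}{588}) 1792 = - (\frac{498}{1331} - \frac{37}{196}) 1792 = \left(-1\right) \frac{48361}{260876} \cdot 1792 = \left(- \frac{48361}{260876}\right) 1792 = - \frac{3095104}{9317}$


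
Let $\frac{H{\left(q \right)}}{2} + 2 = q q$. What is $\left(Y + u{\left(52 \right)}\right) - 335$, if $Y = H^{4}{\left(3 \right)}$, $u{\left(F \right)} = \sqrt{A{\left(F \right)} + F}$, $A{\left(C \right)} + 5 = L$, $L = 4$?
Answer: $38081 + \sqrt{51} \approx 38088.0$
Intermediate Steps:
$H{\left(q \right)} = -4 + 2 q^{2}$ ($H{\left(q \right)} = -4 + 2 q q = -4 + 2 q^{2}$)
$A{\left(C \right)} = -1$ ($A{\left(C \right)} = -5 + 4 = -1$)
$u{\left(F \right)} = \sqrt{-1 + F}$
$Y = 38416$ ($Y = \left(-4 + 2 \cdot 3^{2}\right)^{4} = \left(-4 + 2 \cdot 9\right)^{4} = \left(-4 + 18\right)^{4} = 14^{4} = 38416$)
$\left(Y + u{\left(52 \right)}\right) - 335 = \left(38416 + \sqrt{-1 + 52}\right) - 335 = \left(38416 + \sqrt{51}\right) - 335 = 38081 + \sqrt{51}$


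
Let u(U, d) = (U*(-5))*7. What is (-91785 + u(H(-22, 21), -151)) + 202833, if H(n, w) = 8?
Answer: 110768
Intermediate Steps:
u(U, d) = -35*U (u(U, d) = -5*U*7 = -35*U)
(-91785 + u(H(-22, 21), -151)) + 202833 = (-91785 - 35*8) + 202833 = (-91785 - 280) + 202833 = -92065 + 202833 = 110768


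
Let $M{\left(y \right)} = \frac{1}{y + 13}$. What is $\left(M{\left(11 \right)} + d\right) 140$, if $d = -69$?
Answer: $- \frac{57925}{6} \approx -9654.2$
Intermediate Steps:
$M{\left(y \right)} = \frac{1}{13 + y}$
$\left(M{\left(11 \right)} + d\right) 140 = \left(\frac{1}{13 + 11} - 69\right) 140 = \left(\frac{1}{24} - 69\right) 140 = \left(- \frac{1655}{24}\right) 140 = - \frac{57925}{6}$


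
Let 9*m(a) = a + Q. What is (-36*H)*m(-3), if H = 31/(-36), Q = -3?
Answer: -62/3 ≈ -20.667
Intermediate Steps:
m(a) = -⅓ + a/9 (m(a) = (a - 3)/9 = (-3 + a)/9 = -⅓ + a/9)
H = -31/36 (H = 31*(-1/36) = -31/36 ≈ -0.86111)
(-36*H)*m(-3) = (-36*(-31/36))*(-⅓ + (⅑)*(-3)) = 31*(-⅓ - ⅓) = 31*(-⅔) = -62/3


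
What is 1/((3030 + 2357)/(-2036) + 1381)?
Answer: 2036/2806329 ≈ 0.00072550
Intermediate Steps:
1/((3030 + 2357)/(-2036) + 1381) = 1/(5387*(-1/2036) + 1381) = 1/(-5387/2036 + 1381) = 1/(2806329/2036) = 2036/2806329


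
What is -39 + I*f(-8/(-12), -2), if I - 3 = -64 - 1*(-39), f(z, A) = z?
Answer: -161/3 ≈ -53.667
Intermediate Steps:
I = -22 (I = 3 + (-64 - 1*(-39)) = 3 + (-64 + 39) = 3 - 25 = -22)
-39 + I*f(-8/(-12), -2) = -39 - (-176)/(-12) = -39 - (-176)*(-1)/12 = -39 - 22*⅔ = -39 - 44/3 = -161/3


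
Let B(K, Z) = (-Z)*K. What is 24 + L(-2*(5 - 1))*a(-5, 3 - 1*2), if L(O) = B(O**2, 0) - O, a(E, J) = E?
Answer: -16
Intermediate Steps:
B(K, Z) = -K*Z
L(O) = -O (L(O) = -1*O**2*0 - O = 0 - O = -O)
24 + L(-2*(5 - 1))*a(-5, 3 - 1*2) = 24 - (-2)*(5 - 1)*(-5) = 24 - (-2)*4*(-5) = 24 - 1*(-8)*(-5) = 24 + 8*(-5) = 24 - 40 = -16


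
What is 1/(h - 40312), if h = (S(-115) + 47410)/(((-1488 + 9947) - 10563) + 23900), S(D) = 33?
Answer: -21796/878592909 ≈ -2.4808e-5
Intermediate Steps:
h = 47443/21796 (h = (33 + 47410)/(((-1488 + 9947) - 10563) + 23900) = 47443/((8459 - 10563) + 23900) = 47443/(-2104 + 23900) = 47443/21796 ≈ 2.1767)
1/(h - 40312) = 1/(47443/21796 - 40312) = 1/(-878592909/21796) = -21796/878592909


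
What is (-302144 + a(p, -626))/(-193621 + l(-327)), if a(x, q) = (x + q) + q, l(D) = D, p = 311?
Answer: 303085/193948 ≈ 1.5627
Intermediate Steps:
a(x, q) = x + 2*q (a(x, q) = (q + x) + q = x + 2*q)
(-302144 + a(p, -626))/(-193621 + l(-327)) = (-302144 + (311 + 2*(-626)))/(-193621 - 327) = (-302144 + (311 - 1252))/(-193948) = (-302144 - 941)*(-1/193948) = -303085*(-1/193948) = 303085/193948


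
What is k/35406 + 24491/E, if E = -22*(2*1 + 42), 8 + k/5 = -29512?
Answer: -56111397/1904056 ≈ -29.469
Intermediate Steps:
k = -147600 (k = -40 + 5*(-29512) = -40 - 147560 = -147600)
E = -968 (E = -22*(2 + 42) = -22*44 = -968)
k/35406 + 24491/E = -147600/35406 + 24491/(-968) = -147600*1/35406 + 24491*(-1/968) = -8200/1967 - 24491/968 = -56111397/1904056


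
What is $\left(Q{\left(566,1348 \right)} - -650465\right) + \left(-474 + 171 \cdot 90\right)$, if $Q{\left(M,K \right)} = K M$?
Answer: $1428349$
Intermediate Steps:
$\left(Q{\left(566,1348 \right)} - -650465\right) + \left(-474 + 171 \cdot 90\right) = \left(1348 \cdot 566 - -650465\right) + \left(-474 + 171 \cdot 90\right) = \left(762968 + 650465\right) + \left(-474 + 15390\right) = 1413433 + 14916 = 1428349$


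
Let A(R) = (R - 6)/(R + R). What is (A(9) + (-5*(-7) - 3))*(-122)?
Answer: -11773/3 ≈ -3924.3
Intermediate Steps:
A(R) = (-6 + R)/(2*R) (A(R) = (-6 + R)/((2*R)) = (-6 + R)*(1/(2*R)) = (-6 + R)/(2*R))
(A(9) + (-5*(-7) - 3))*(-122) = ((½)*(-6 + 9)/9 + (-5*(-7) - 3))*(-122) = ((½)*(⅑)*3 + (35 - 3))*(-122) = (⅙ + 32)*(-122) = (193/6)*(-122) = -11773/3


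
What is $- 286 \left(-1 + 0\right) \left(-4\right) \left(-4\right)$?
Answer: $4576$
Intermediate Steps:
$- 286 \left(-1 + 0\right) \left(-4\right) \left(-4\right) = - 286 \left(-1\right) \left(-4\right) \left(-4\right) = - 286 \cdot 4 \left(-4\right) = \left(-286\right) \left(-16\right) = 4576$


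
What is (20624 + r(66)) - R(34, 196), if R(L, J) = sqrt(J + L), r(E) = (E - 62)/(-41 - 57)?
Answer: 1010574/49 - sqrt(230) ≈ 20609.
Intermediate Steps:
r(E) = 31/49 - E/98 (r(E) = (-62 + E)/(-98) = (-62 + E)*(-1/98) = 31/49 - E/98)
(20624 + r(66)) - R(34, 196) = (20624 + (31/49 - 1/98*66)) - sqrt(196 + 34) = (20624 + (31/49 - 33/49)) - sqrt(230) = (20624 - 2/49) - sqrt(230) = 1010574/49 - sqrt(230)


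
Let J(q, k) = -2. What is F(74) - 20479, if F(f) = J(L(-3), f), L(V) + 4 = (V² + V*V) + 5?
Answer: -20481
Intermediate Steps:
L(V) = 1 + 2*V² (L(V) = -4 + ((V² + V*V) + 5) = -4 + ((V² + V²) + 5) = -4 + (2*V² + 5) = -4 + (5 + 2*V²) = 1 + 2*V²)
F(f) = -2
F(74) - 20479 = -2 - 20479 = -20481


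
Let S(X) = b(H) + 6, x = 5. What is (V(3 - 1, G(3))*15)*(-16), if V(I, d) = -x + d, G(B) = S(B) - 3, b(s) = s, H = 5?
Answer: -720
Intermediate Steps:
S(X) = 11 (S(X) = 5 + 6 = 11)
G(B) = 8 (G(B) = 11 - 3 = 8)
V(I, d) = -5 + d (V(I, d) = -1*5 + d = -5 + d)
(V(3 - 1, G(3))*15)*(-16) = ((-5 + 8)*15)*(-16) = (3*15)*(-16) = 45*(-16) = -720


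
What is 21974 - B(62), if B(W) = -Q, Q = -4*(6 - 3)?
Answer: 21962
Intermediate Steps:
Q = -12 (Q = -4*3 = -12)
B(W) = 12 (B(W) = -1*(-12) = 12)
21974 - B(62) = 21974 - 1*12 = 21974 - 12 = 21962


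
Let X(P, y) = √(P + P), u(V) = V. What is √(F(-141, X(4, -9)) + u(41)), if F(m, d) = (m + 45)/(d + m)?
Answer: √(5877 - 82*√2)/√(141 - 2*√2) ≈ 6.4572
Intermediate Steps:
X(P, y) = √2*√P (X(P, y) = √(2*P) = √2*√P)
F(m, d) = (45 + m)/(d + m)
√(F(-141, X(4, -9)) + u(41)) = √((45 - 141)/(√2*√4 - 141) + 41) = √(-96/(√2*2 - 141) + 41) = √(-96/(2*√2 - 141) + 41) = √(-96/(-141 + 2*√2) + 41) = √(41 - 96/(-141 + 2*√2))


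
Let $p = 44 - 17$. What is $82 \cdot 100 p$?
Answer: $221400$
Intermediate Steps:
$p = 27$ ($p = 44 - 17 = 27$)
$82 \cdot 100 p = 82 \cdot 100 \cdot 27 = 8200 \cdot 27 = 221400$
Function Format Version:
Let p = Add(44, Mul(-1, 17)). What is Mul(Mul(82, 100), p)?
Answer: 221400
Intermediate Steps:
p = 27 (p = Add(44, -17) = 27)
Mul(Mul(82, 100), p) = Mul(Mul(82, 100), 27) = Mul(8200, 27) = 221400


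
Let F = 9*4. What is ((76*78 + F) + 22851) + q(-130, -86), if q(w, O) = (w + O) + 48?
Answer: 28647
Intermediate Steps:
F = 36
q(w, O) = 48 + O + w (q(w, O) = (O + w) + 48 = 48 + O + w)
((76*78 + F) + 22851) + q(-130, -86) = ((76*78 + 36) + 22851) + (48 - 86 - 130) = ((5928 + 36) + 22851) - 168 = (5964 + 22851) - 168 = 28815 - 168 = 28647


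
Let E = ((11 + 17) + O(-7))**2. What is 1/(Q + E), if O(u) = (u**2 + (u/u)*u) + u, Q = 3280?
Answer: 1/7249 ≈ 0.00013795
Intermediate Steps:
O(u) = u**2 + 2*u (O(u) = (u**2 + 1*u) + u = (u**2 + u) + u = (u + u**2) + u = u**2 + 2*u)
E = 3969 (E = ((11 + 17) - 7*(2 - 7))**2 = (28 - 7*(-5))**2 = (28 + 35)**2 = 63**2 = 3969)
1/(Q + E) = 1/(3280 + 3969) = 1/7249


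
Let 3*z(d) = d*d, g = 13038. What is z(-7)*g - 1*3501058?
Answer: -3288104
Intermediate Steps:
z(d) = d²/3 (z(d) = (d*d)/3 = d²/3)
z(-7)*g - 1*3501058 = ((⅓)*(-7)²)*13038 - 1*3501058 = ((⅓)*49)*13038 - 3501058 = (49/3)*13038 - 3501058 = 212954 - 3501058 = -3288104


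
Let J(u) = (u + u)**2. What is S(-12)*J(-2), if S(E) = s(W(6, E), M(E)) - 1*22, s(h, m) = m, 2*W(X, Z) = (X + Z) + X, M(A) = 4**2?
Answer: -96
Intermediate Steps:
M(A) = 16
W(X, Z) = X + Z/2 (W(X, Z) = ((X + Z) + X)/2 = (Z + 2*X)/2 = X + Z/2)
J(u) = 4*u**2 (J(u) = (2*u)**2 = 4*u**2)
S(E) = -6 (S(E) = 16 - 1*22 = 16 - 22 = -6)
S(-12)*J(-2) = -24*(-2)**2 = -24*4 = -6*16 = -96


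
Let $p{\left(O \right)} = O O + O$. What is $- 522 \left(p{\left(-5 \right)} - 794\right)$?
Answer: $404028$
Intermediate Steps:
$p{\left(O \right)} = O + O^{2}$ ($p{\left(O \right)} = O^{2} + O = O + O^{2}$)
$- 522 \left(p{\left(-5 \right)} - 794\right) = - 522 \left(- 5 \left(1 - 5\right) - 794\right) = - 522 \left(\left(-5\right) \left(-4\right) - 794\right) = - 522 \left(20 - 794\right) = \left(-522\right) \left(-774\right) = 404028$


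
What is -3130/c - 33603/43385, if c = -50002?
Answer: -772211078/1084668385 ≈ -0.71193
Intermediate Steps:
-3130/c - 33603/43385 = -3130/(-50002) - 33603/43385 = -3130*(-1/50002) - 33603*1/43385 = 1565/25001 - 33603/43385 = -772211078/1084668385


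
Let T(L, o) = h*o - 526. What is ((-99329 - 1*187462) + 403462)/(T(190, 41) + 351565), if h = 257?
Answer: 116671/361576 ≈ 0.32267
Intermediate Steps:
T(L, o) = -526 + 257*o (T(L, o) = 257*o - 526 = -526 + 257*o)
((-99329 - 1*187462) + 403462)/(T(190, 41) + 351565) = ((-99329 - 1*187462) + 403462)/((-526 + 257*41) + 351565) = ((-99329 - 187462) + 403462)/((-526 + 10537) + 351565) = (-286791 + 403462)/(10011 + 351565) = 116671/361576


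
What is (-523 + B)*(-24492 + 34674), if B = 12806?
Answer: 125065506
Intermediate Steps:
(-523 + B)*(-24492 + 34674) = (-523 + 12806)*(-24492 + 34674) = 12283*10182 = 125065506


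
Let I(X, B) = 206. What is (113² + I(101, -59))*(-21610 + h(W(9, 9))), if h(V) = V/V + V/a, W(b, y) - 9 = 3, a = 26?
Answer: -3644820225/13 ≈ -2.8037e+8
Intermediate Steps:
W(b, y) = 12 (W(b, y) = 9 + 3 = 12)
h(V) = 1 + V/26 (h(V) = V/V + V/26 = 1 + V*(1/26) = 1 + V/26)
(113² + I(101, -59))*(-21610 + h(W(9, 9))) = (113² + 206)*(-21610 + (1 + (1/26)*12)) = (12769 + 206)*(-21610 + (1 + 6/13)) = 12975*(-21610 + 19/13) = 12975*(-280911/13) = -3644820225/13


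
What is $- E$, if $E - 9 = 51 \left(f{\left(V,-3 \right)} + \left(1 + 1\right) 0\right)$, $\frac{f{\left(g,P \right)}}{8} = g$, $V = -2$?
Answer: $807$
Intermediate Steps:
$f{\left(g,P \right)} = 8 g$
$E = -807$ ($E = 9 + 51 \left(8 \left(-2\right) + \left(1 + 1\right) 0\right) = 9 + 51 \left(-16 + 2 \cdot 0\right) = 9 + 51 \left(-16 + 0\right) = 9 + 51 \left(-16\right) = 9 - 816 = -807$)
$- E = \left(-1\right) \left(-807\right) = 807$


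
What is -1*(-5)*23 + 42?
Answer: 157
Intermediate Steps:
-1*(-5)*23 + 42 = 5*23 + 42 = 115 + 42 = 157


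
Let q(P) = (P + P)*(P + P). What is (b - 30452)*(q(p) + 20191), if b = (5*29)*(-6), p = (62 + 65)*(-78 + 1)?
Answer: -11981778653710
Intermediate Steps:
p = -9779 (p = 127*(-77) = -9779)
q(P) = 4*P**2 (q(P) = (2*P)*(2*P) = 4*P**2)
b = -870 (b = 145*(-6) = -870)
(b - 30452)*(q(p) + 20191) = (-870 - 30452)*(4*(-9779)**2 + 20191) = -31322*(4*95628841 + 20191) = -31322*(382515364 + 20191) = -31322*382535555 = -11981778653710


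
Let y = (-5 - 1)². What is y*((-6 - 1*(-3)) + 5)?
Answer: 72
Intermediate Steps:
y = 36 (y = (-6)² = 36)
y*((-6 - 1*(-3)) + 5) = 36*((-6 - 1*(-3)) + 5) = 36*((-6 + 3) + 5) = 36*(-3 + 5) = 36*2 = 72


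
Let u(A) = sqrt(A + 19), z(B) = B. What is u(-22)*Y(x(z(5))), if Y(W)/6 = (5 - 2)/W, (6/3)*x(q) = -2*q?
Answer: -18*I*sqrt(3)/5 ≈ -6.2354*I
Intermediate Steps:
x(q) = -q (x(q) = (-2*q)/2 = -q)
Y(W) = 18/W (Y(W) = 6*((5 - 2)/W) = 6*(3/W) = 18/W)
u(A) = sqrt(19 + A)
u(-22)*Y(x(z(5))) = sqrt(19 - 22)*(18/((-1*5))) = sqrt(-3)*(18/(-5)) = (I*sqrt(3))*(18*(-1/5)) = (I*sqrt(3))*(-18/5) = -18*I*sqrt(3)/5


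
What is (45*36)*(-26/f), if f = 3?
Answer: -14040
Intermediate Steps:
(45*36)*(-26/f) = (45*36)*(-26/3) = 1620*(-26*⅓) = 1620*(-26/3) = -14040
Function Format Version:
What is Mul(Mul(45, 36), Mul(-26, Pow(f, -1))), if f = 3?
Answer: -14040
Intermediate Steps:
Mul(Mul(45, 36), Mul(-26, Pow(f, -1))) = Mul(Mul(45, 36), Mul(-26, Pow(3, -1))) = Mul(1620, Mul(-26, Rational(1, 3))) = Mul(1620, Rational(-26, 3)) = -14040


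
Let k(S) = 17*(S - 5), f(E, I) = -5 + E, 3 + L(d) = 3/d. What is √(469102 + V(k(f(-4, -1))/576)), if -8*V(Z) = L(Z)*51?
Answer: 5*√14713090/28 ≈ 684.96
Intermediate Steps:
L(d) = -3 + 3/d
k(S) = -85 + 17*S (k(S) = 17*(-5 + S) = -85 + 17*S)
V(Z) = 153/8 - 153/(8*Z) (V(Z) = -(-3 + 3/Z)*51/8 = -(-153 + 153/Z)/8 = 153/8 - 153/(8*Z))
√(469102 + V(k(f(-4, -1))/576)) = √(469102 + 153*(-1 + (-85 + 17*(-5 - 4))/576)/(8*(((-85 + 17*(-5 - 4))/576)))) = √(469102 + 153*(-1 + (-85 + 17*(-9))*(1/576))/(8*(((-85 + 17*(-9))*(1/576))))) = √(469102 + 153*(-1 + (-85 - 153)*(1/576))/(8*(((-85 - 153)*(1/576))))) = √(469102 + 153*(-1 - 238*1/576)/(8*((-238*1/576)))) = √(469102 + 153*(-1 - 119/288)/(8*(-119/288))) = √(469102 + (153/8)*(-288/119)*(-407/288)) = √(469102 + 3663/56) = √(26273375/56) = 5*√14713090/28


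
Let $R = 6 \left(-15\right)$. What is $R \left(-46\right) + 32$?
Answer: $4172$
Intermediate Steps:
$R = -90$
$R \left(-46\right) + 32 = \left(-90\right) \left(-46\right) + 32 = 4140 + 32 = 4172$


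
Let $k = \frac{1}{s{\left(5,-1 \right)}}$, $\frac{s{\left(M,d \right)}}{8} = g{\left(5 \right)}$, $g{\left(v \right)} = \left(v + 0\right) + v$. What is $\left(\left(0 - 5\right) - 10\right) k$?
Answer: $- \frac{3}{16} \approx -0.1875$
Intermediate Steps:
$g{\left(v \right)} = 2 v$ ($g{\left(v \right)} = v + v = 2 v$)
$s{\left(M,d \right)} = 80$ ($s{\left(M,d \right)} = 8 \cdot 2 \cdot 5 = 8 \cdot 10 = 80$)
$k = \frac{1}{80} \approx 0.0125$
$\left(\left(0 - 5\right) - 10\right) k = \left(\left(0 - 5\right) - 10\right) \frac{1}{80} = \left(-5 - 10\right) \frac{1}{80} = \left(-15\right) \frac{1}{80} = - \frac{3}{16}$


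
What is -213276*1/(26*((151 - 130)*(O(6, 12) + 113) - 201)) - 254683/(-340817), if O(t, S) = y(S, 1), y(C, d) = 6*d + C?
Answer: -4650216966/1883013925 ≈ -2.4696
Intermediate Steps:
y(C, d) = C + 6*d
O(t, S) = 6 + S (O(t, S) = S + 6*1 = S + 6 = 6 + S)
-213276*1/(26*((151 - 130)*(O(6, 12) + 113) - 201)) - 254683/(-340817) = -213276*1/(26*((151 - 130)*((6 + 12) + 113) - 201)) - 254683/(-340817) = -213276*1/(26*(21*(18 + 113) - 201)) - 254683*(-1/340817) = -213276*1/(26*(21*131 - 201)) + 254683/340817 = -213276*1/(26*(2751 - 201)) + 254683/340817 = -213276/(2550*26) + 254683/340817 = -213276/66300 + 254683/340817 = -213276*1/66300 + 254683/340817 = -17773/5525 + 254683/340817 = -4650216966/1883013925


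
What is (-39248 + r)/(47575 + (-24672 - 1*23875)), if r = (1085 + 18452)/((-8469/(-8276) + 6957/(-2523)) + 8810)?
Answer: 66833988518063/1655276913315 ≈ 40.376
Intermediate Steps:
r = 135979786292/61306552345 (r = 19537/((-8469*(-1/8276) + 6957*(-1/2523)) + 8810) = 19537/((8469/8276 - 2319/841) + 8810) = 19537/(-12069615/6960116 + 8810) = 19537/(61306552345/6960116) = 19537*(6960116/61306552345) = 135979786292/61306552345 ≈ 2.2180)
(-39248 + r)/(47575 + (-24672 - 1*23875)) = (-39248 + 135979786292/61306552345)/(47575 + (-24672 - 1*23875)) = -2406023586650268/(61306552345*(47575 + (-24672 - 23875))) = -2406023586650268/(61306552345*(47575 - 48547)) = -2406023586650268/61306552345/(-972) = -2406023586650268/61306552345*(-1/972) = 66833988518063/1655276913315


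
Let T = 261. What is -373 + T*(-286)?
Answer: -75019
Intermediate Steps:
-373 + T*(-286) = -373 + 261*(-286) = -373 - 74646 = -75019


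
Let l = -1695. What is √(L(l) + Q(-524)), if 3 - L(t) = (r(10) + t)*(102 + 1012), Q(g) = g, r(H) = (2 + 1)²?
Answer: √1877683 ≈ 1370.3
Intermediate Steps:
r(H) = 9 (r(H) = 3² = 9)
L(t) = -10023 - 1114*t (L(t) = 3 - (9 + t)*(102 + 1012) = 3 - (9 + t)*1114 = 3 - (10026 + 1114*t) = 3 + (-10026 - 1114*t) = -10023 - 1114*t)
√(L(l) + Q(-524)) = √((-10023 - 1114*(-1695)) - 524) = √((-10023 + 1888230) - 524) = √(1878207 - 524) = √1877683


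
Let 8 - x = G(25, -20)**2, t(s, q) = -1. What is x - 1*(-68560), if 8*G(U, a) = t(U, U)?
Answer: 4388351/64 ≈ 68568.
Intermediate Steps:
G(U, a) = -1/8 (G(U, a) = (1/8)*(-1) = -1/8)
x = 511/64 (x = 8 - (-1/8)**2 = 8 - 1*1/64 = 8 - 1/64 = 511/64 ≈ 7.9844)
x - 1*(-68560) = 511/64 - 1*(-68560) = 511/64 + 68560 = 4388351/64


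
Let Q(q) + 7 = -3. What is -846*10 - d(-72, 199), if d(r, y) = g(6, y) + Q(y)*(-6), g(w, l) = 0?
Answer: -8520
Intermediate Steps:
Q(q) = -10 (Q(q) = -7 - 3 = -10)
d(r, y) = 60 (d(r, y) = 0 - 10*(-6) = 0 + 60 = 60)
-846*10 - d(-72, 199) = -846*10 - 1*60 = -8460 - 60 = -8520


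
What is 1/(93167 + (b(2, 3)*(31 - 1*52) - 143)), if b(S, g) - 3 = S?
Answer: 1/92919 ≈ 1.0762e-5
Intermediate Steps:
b(S, g) = 3 + S
1/(93167 + (b(2, 3)*(31 - 1*52) - 143)) = 1/(93167 + ((3 + 2)*(31 - 1*52) - 143)) = 1/(93167 + (5*(31 - 52) - 143)) = 1/(93167 + (5*(-21) - 143)) = 1/(93167 + (-105 - 143)) = 1/(93167 - 248) = 1/92919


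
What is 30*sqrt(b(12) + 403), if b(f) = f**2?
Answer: 30*sqrt(547) ≈ 701.64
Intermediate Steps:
30*sqrt(b(12) + 403) = 30*sqrt(12**2 + 403) = 30*sqrt(144 + 403) = 30*sqrt(547)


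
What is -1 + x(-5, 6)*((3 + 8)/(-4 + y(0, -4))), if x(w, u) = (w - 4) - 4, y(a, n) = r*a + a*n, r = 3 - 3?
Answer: 139/4 ≈ 34.750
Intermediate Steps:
r = 0
y(a, n) = a*n (y(a, n) = 0*a + a*n = 0 + a*n = a*n)
x(w, u) = -8 + w (x(w, u) = (-4 + w) - 4 = -8 + w)
-1 + x(-5, 6)*((3 + 8)/(-4 + y(0, -4))) = -1 + (-8 - 5)*((3 + 8)/(-4 + 0*(-4))) = -1 - 143/(-4 + 0) = -1 - 143/(-4) = -1 - 143*(-1)/4 = -1 - 13*(-11/4) = -1 + 143/4 = 139/4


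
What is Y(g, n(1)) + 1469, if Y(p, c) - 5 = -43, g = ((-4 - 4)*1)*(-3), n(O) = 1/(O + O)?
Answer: 1431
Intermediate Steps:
n(O) = 1/(2*O)
g = 24 (g = -8*1*(-3) = -8*(-3) = 24)
Y(p, c) = -38 (Y(p, c) = 5 - 43 = -38)
Y(g, n(1)) + 1469 = -38 + 1469 = 1431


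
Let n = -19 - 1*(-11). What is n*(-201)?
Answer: 1608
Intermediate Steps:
n = -8 (n = -19 + 11 = -8)
n*(-201) = -8*(-201) = 1608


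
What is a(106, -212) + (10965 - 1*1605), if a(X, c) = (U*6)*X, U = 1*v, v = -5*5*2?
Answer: -22440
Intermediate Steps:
v = -50 (v = -25*2 = -50)
U = -50 (U = 1*(-50) = -50)
a(X, c) = -300*X (a(X, c) = (-50*6)*X = -300*X)
a(106, -212) + (10965 - 1*1605) = -300*106 + (10965 - 1*1605) = -31800 + (10965 - 1605) = -31800 + 9360 = -22440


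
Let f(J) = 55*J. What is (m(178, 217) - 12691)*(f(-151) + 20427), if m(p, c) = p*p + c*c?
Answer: 801046004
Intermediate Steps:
m(p, c) = c² + p² (m(p, c) = p² + c² = c² + p²)
(m(178, 217) - 12691)*(f(-151) + 20427) = ((217² + 178²) - 12691)*(55*(-151) + 20427) = ((47089 + 31684) - 12691)*(-8305 + 20427) = (78773 - 12691)*12122 = 66082*12122 = 801046004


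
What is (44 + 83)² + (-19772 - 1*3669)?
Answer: -7312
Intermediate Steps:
(44 + 83)² + (-19772 - 1*3669) = 127² + (-19772 - 3669) = 16129 - 23441 = -7312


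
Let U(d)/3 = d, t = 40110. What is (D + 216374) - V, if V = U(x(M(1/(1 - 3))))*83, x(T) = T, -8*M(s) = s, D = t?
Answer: 4103495/16 ≈ 2.5647e+5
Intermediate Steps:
D = 40110
M(s) = -s/8
U(d) = 3*d
V = 249/16 (V = (3*(-1/(8*(1 - 3))))*83 = (3*(-1/8/(-2)))*83 = (3*(-1/8*(-1/2)))*83 = (3*(1/16))*83 = (3/16)*83 = 249/16 ≈ 15.563)
(D + 216374) - V = (40110 + 216374) - 1*249/16 = 256484 - 249/16 = 4103495/16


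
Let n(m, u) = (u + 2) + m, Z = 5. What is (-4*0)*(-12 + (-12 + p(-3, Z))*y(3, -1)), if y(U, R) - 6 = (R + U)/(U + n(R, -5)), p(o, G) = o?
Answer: 0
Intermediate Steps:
n(m, u) = 2 + m + u (n(m, u) = (2 + u) + m = 2 + m + u)
y(U, R) = 6 + (R + U)/(-3 + R + U) (y(U, R) = 6 + (R + U)/(U + (2 + R - 5)) = 6 + (R + U)/(U + (-3 + R)) = 6 + (R + U)/(-3 + R + U))
(-4*0)*(-12 + (-12 + p(-3, Z))*y(3, -1)) = (-4*0)*(-12 + (-12 - 3)*((-18 + 7*(-1) + 7*3)/(-3 - 1 + 3))) = 0*(-12 - 15*(-18 - 7 + 21)/(-1)) = 0*(-12 - (-15)*(-4)) = 0*(-12 - 15*4) = 0*(-12 - 60) = 0*(-72) = 0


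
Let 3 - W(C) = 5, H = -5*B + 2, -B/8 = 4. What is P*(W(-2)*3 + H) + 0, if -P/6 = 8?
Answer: -7488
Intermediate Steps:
P = -48 (P = -6*8 = -48)
B = -32 (B = -8*4 = -32)
H = 162 (H = -5*(-32) + 2 = 160 + 2 = 162)
W(C) = -2 (W(C) = 3 - 1*5 = 3 - 5 = -2)
P*(W(-2)*3 + H) + 0 = -48*(-2*3 + 162) + 0 = -48*(-6 + 162) + 0 = -48*156 + 0 = -7488 + 0 = -7488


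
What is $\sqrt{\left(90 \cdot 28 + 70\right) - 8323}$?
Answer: $21 i \sqrt{13} \approx 75.717 i$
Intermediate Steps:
$\sqrt{\left(90 \cdot 28 + 70\right) - 8323} = \sqrt{\left(2520 + 70\right) - 8323} = \sqrt{2590 - 8323} = \sqrt{-5733} = 21 i \sqrt{13}$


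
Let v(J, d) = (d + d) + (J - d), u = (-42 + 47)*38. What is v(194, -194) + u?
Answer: 190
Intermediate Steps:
u = 190 (u = 5*38 = 190)
v(J, d) = J + d (v(J, d) = 2*d + (J - d) = J + d)
v(194, -194) + u = (194 - 194) + 190 = 0 + 190 = 190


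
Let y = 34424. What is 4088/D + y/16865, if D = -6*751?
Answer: 43085212/37996845 ≈ 1.1339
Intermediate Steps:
D = -4506
4088/D + y/16865 = 4088/(-4506) + 34424/16865 = 4088*(-1/4506) + 34424*(1/16865) = -2044/2253 + 34424/16865 = 43085212/37996845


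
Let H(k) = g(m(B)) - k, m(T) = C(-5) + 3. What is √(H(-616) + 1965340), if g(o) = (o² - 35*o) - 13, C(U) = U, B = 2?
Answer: √1966017 ≈ 1402.1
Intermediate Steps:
m(T) = -2 (m(T) = -5 + 3 = -2)
g(o) = -13 + o² - 35*o
H(k) = 61 - k (H(k) = (-13 + (-2)² - 35*(-2)) - k = (-13 + 4 + 70) - k = 61 - k)
√(H(-616) + 1965340) = √((61 - 1*(-616)) + 1965340) = √((61 + 616) + 1965340) = √(677 + 1965340) = √1966017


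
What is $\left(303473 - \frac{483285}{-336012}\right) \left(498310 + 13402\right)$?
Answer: $\frac{4348317621064936}{28001} \approx 1.5529 \cdot 10^{11}$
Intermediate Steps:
$\left(303473 - \frac{483285}{-336012}\right) \left(498310 + 13402\right) = \left(303473 - - \frac{161095}{112004}\right) 511712 = \left(303473 + \frac{161095}{112004}\right) 511712 = \frac{33990350987}{112004} \cdot 511712 = \frac{4348317621064936}{28001}$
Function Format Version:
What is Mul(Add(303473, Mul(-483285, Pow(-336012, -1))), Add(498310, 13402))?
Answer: Rational(4348317621064936, 28001) ≈ 1.5529e+11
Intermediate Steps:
Mul(Add(303473, Mul(-483285, Pow(-336012, -1))), Add(498310, 13402)) = Mul(Add(303473, Mul(-483285, Rational(-1, 336012))), 511712) = Mul(Add(303473, Rational(161095, 112004)), 511712) = Mul(Rational(33990350987, 112004), 511712) = Rational(4348317621064936, 28001)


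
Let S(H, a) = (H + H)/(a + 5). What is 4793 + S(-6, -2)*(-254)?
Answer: 5809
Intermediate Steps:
S(H, a) = 2*H/(5 + a) (S(H, a) = (2*H)/(5 + a) = 2*H/(5 + a))
4793 + S(-6, -2)*(-254) = 4793 + (2*(-6)/(5 - 2))*(-254) = 4793 + (2*(-6)/3)*(-254) = 4793 + (2*(-6)*(1/3))*(-254) = 4793 - 4*(-254) = 4793 + 1016 = 5809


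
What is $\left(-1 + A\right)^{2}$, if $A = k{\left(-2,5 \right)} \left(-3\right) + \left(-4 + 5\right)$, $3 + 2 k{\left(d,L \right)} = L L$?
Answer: $1089$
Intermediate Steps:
$k{\left(d,L \right)} = - \frac{3}{2} + \frac{L^{2}}{2}$ ($k{\left(d,L \right)} = - \frac{3}{2} + \frac{L L}{2} = - \frac{3}{2} + \frac{L^{2}}{2}$)
$A = -32$ ($A = \left(- \frac{3}{2} + \frac{5^{2}}{2}\right) \left(-3\right) + \left(-4 + 5\right) = \left(- \frac{3}{2} + \frac{1}{2} \cdot 25\right) \left(-3\right) + 1 = \left(- \frac{3}{2} + \frac{25}{2}\right) \left(-3\right) + 1 = 11 \left(-3\right) + 1 = -33 + 1 = -32$)
$\left(-1 + A\right)^{2} = \left(-1 - 32\right)^{2} = \left(-33\right)^{2} = 1089$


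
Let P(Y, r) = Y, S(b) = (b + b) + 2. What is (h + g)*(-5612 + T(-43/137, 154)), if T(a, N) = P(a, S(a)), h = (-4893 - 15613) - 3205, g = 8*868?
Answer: 12891928329/137 ≈ 9.4102e+7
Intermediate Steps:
S(b) = 2 + 2*b (S(b) = 2*b + 2 = 2 + 2*b)
g = 6944
h = -23711 (h = -20506 - 3205 = -23711)
T(a, N) = a
(h + g)*(-5612 + T(-43/137, 154)) = (-23711 + 6944)*(-5612 - 43/137) = -16767*(-5612 - 43*1/137) = -16767*(-5612 - 43/137) = -16767*(-768887/137) = 12891928329/137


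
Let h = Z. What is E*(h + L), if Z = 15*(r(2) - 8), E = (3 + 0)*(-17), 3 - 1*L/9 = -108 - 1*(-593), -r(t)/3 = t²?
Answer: 236538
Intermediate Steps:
r(t) = -3*t²
L = -4338 (L = 27 - 9*(-108 - 1*(-593)) = 27 - 9*(-108 + 593) = 27 - 9*485 = 27 - 4365 = -4338)
E = -51 (E = 3*(-17) = -51)
Z = -300 (Z = 15*(-3*2² - 8) = 15*(-3*4 - 8) = 15*(-12 - 8) = 15*(-20) = -300)
h = -300
E*(h + L) = -51*(-300 - 4338) = -51*(-4638) = 236538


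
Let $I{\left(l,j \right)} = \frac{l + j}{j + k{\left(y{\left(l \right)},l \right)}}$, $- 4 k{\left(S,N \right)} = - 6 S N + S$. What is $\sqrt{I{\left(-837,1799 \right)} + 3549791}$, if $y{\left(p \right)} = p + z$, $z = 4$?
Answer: $\frac{\sqrt{62360799830559254815}}{4191355} \approx 1884.1$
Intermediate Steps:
$y{\left(p \right)} = 4 + p$ ($y{\left(p \right)} = p + 4 = 4 + p$)
$k{\left(S,N \right)} = - \frac{S}{4} + \frac{3 N S}{2}$ ($k{\left(S,N \right)} = - \frac{- 6 S N + S}{4} = - \frac{- 6 N S + S}{4} = - \frac{S - 6 N S}{4} = - \frac{S}{4} + \frac{3 N S}{2}$)
$I{\left(l,j \right)} = \frac{j + l}{j + \frac{\left(-1 + 6 l\right) \left(4 + l\right)}{4}}$ ($I{\left(l,j \right)} = \frac{l + j}{j + \frac{\left(4 + l\right) \left(-1 + 6 l\right)}{4}} = \frac{j + l}{j + \frac{\left(-1 + 6 l\right) \left(4 + l\right)}{4}}$)
$\sqrt{I{\left(-837,1799 \right)} + 3549791} = \sqrt{\frac{4 \left(1799 - 837\right)}{4 \cdot 1799 + \left(-1 + 6 \left(-837\right)\right) \left(4 - 837\right)} + 3549791} = \sqrt{4 \frac{1}{7196 + \left(-1 - 5022\right) \left(-833\right)} 962 + 3549791} = \sqrt{4 \frac{1}{7196 - -4184159} \cdot 962 + 3549791} = \sqrt{4 \frac{1}{7196 + 4184159} \cdot 962 + 3549791} = \sqrt{4 \cdot \frac{1}{4191355} \cdot 962 + 3549791} = \sqrt{\frac{3848}{4191355} + 3549791} = \sqrt{\frac{14878434260653}{4191355}} = \frac{\sqrt{62360799830559254815}}{4191355}$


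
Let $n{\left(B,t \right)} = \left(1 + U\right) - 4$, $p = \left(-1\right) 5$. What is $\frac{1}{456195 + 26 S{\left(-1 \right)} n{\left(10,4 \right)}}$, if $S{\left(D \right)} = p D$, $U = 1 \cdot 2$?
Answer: $\frac{1}{456065} \approx 2.1927 \cdot 10^{-6}$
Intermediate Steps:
$U = 2$
$p = -5$
$n{\left(B,t \right)} = -1$ ($n{\left(B,t \right)} = \left(1 + 2\right) - 4 = 3 - 4 = -1$)
$S{\left(D \right)} = - 5 D$
$\frac{1}{456195 + 26 S{\left(-1 \right)} n{\left(10,4 \right)}} = \frac{1}{456195 + 26 \left(\left(-5\right) \left(-1\right)\right) \left(-1\right)} = \frac{1}{456195 + 26 \cdot 5 \left(-1\right)} = \frac{1}{456195 + 130 \left(-1\right)} = \frac{1}{456195 - 130} = \frac{1}{456065}$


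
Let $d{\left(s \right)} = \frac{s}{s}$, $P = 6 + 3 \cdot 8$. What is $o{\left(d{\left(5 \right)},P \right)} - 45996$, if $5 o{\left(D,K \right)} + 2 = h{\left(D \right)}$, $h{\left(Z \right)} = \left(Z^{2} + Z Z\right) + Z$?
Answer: $- \frac{229979}{5} \approx -45996.0$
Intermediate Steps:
$P = 30$ ($P = 6 + 24 = 30$)
$d{\left(s \right)} = 1$
$h{\left(Z \right)} = Z + 2 Z^{2}$ ($h{\left(Z \right)} = \left(Z^{2} + Z^{2}\right) + Z = 2 Z^{2} + Z = Z + 2 Z^{2}$)
$o{\left(D,K \right)} = - \frac{2}{5} + \frac{D \left(1 + 2 D\right)}{5}$
$o{\left(d{\left(5 \right)},P \right)} - 45996 = \left(- \frac{2}{5} + \frac{1}{5} \cdot 1 \left(1 + 2 \cdot 1\right)\right) - 45996 = \left(- \frac{2}{5} + \frac{1}{5} \cdot 1 \left(1 + 2\right)\right) - 45996 = \left(- \frac{2}{5} + \frac{1}{5} \cdot 1 \cdot 3\right) - 45996 = \left(- \frac{2}{5} + \frac{3}{5}\right) - 45996 = \frac{1}{5} - 45996 = - \frac{229979}{5}$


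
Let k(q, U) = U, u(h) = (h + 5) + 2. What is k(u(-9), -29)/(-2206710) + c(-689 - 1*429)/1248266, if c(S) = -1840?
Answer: -2012073343/1377280532430 ≈ -0.0014609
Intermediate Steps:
u(h) = 7 + h (u(h) = (5 + h) + 2 = 7 + h)
k(u(-9), -29)/(-2206710) + c(-689 - 1*429)/1248266 = -29/(-2206710) - 1840/1248266 = -29*(-1/2206710) - 1840*1/1248266 = 29/2206710 - 920/624133 = -2012073343/1377280532430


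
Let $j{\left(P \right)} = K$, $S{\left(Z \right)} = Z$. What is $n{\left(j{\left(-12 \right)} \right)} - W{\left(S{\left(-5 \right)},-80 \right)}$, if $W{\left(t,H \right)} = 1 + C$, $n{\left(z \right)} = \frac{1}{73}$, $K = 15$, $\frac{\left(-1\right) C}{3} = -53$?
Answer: $- \frac{11679}{73} \approx -159.99$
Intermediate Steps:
$C = 159$ ($C = \left(-3\right) \left(-53\right) = 159$)
$j{\left(P \right)} = 15$
$n{\left(z \right)} = \frac{1}{73}$
$W{\left(t,H \right)} = 160$ ($W{\left(t,H \right)} = 1 + 159 = 160$)
$n{\left(j{\left(-12 \right)} \right)} - W{\left(S{\left(-5 \right)},-80 \right)} = \frac{1}{73} - 160 = - \frac{11679}{73}$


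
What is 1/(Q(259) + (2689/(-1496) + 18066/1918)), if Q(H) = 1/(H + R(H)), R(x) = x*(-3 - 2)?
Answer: 53082568/404529591 ≈ 0.13122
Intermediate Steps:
R(x) = -5*x (R(x) = x*(-5) = -5*x)
Q(H) = -1/(4*H) (Q(H) = 1/(H - 5*H) = 1/(-4*H) = -1/(4*H))
1/(Q(259) + (2689/(-1496) + 18066/1918)) = 1/(-¼/259 + (2689/(-1496) + 18066/1918)) = 1/(-¼*1/259 + (2689*(-1/1496) + 18066*(1/1918))) = 1/(-1/1036 + (-2689/1496 + 9033/959)) = 1/(-1/1036 + 10934617/1434664) = 1/(404529591/53082568) = 53082568/404529591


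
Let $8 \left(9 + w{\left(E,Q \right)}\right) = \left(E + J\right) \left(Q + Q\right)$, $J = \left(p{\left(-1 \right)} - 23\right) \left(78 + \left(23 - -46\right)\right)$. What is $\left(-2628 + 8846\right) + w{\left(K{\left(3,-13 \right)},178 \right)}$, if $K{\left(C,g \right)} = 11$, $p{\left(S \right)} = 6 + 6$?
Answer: $-65258$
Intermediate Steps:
$p{\left(S \right)} = 12$
$J = -1617$ ($J = \left(12 - 23\right) \left(78 + \left(23 - -46\right)\right) = - 11 \left(78 + \left(23 + 46\right)\right) = - 11 \left(78 + 69\right) = \left(-11\right) 147 = -1617$)
$w{\left(E,Q \right)} = -9 + \frac{Q \left(-1617 + E\right)}{4}$ ($w{\left(E,Q \right)} = -9 + \frac{\left(E - 1617\right) \left(Q + Q\right)}{8} = -9 + \frac{\left(-1617 + E\right) 2 Q}{8} = -9 + \frac{2 Q \left(-1617 + E\right)}{8} = -9 + \frac{Q \left(-1617 + E\right)}{4}$)
$\left(-2628 + 8846\right) + w{\left(K{\left(3,-13 \right)},178 \right)} = \left(-2628 + 8846\right) - \left(\frac{143931}{2} - \frac{979}{2}\right) = 6218 - 71476 = -65258$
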